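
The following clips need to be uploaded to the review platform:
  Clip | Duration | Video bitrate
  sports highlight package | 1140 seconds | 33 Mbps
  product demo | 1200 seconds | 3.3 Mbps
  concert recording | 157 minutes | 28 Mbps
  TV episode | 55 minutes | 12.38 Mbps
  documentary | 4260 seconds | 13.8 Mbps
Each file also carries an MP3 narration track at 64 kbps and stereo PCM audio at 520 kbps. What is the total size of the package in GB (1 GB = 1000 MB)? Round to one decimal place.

Audio total: 64 + 520 = 584 kbps = 0.584 Mbps.
sports highlight package: 33.584 Mbps × 1140 s = 38285.8 Mb
product demo: 3.884 Mbps × 1200 s = 4660.8 Mb
concert recording: 28.584 Mbps × 9420 s = 269261.3 Mb
TV episode: 12.964 Mbps × 3300 s = 42781.2 Mb
documentary: 14.384 Mbps × 4260 s = 61275.8 Mb
Total: 416264.9 Mb = 52033.1 MB.
= 52.03 GB.

52.0 GB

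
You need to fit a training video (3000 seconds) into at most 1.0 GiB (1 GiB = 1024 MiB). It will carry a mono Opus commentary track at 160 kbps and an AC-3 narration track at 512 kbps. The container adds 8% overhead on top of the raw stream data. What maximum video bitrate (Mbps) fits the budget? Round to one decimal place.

2.0 Mbps

Budget: 1.0 GiB = 8589.9 Mb.
Stream payload after overhead: 8589.9 / 1.08 = 7953.6 Mb.
Total bitrate budget: 7953.6 Mb / 3000 s = 2.651 Mbps.
Audio total: 160 + 512 = 672 kbps = 0.672 Mbps.
Video: 2.651 − 0.672 = 1.979 Mbps.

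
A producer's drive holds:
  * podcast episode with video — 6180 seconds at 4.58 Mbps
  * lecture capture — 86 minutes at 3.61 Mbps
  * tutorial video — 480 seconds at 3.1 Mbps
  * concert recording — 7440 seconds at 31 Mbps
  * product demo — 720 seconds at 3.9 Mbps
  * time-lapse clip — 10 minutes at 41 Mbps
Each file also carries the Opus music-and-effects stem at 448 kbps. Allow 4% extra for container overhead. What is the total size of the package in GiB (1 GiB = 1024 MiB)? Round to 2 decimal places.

Audio: 448 kbps = 0.448 Mbps.
podcast episode with video: 5.028 Mbps × 6180 s × 1.04 = 32316.0 Mb
lecture capture: 4.058 Mbps × 5160 s × 1.04 = 21776.9 Mb
tutorial video: 3.548 Mbps × 480 s × 1.04 = 1771.2 Mb
concert recording: 31.448 Mbps × 7440 s × 1.04 = 243332.0 Mb
product demo: 4.348 Mbps × 720 s × 1.04 = 3255.8 Mb
time-lapse clip: 41.448 Mbps × 600 s × 1.04 = 25863.6 Mb
Total: 328315.4 Mb = 41039.4 MB.
= 38.22 GiB.

38.22 GiB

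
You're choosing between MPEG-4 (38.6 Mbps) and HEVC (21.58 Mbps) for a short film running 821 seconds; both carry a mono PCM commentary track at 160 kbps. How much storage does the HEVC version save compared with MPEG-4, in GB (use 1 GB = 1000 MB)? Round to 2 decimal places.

1.75 GB

Audio: 160 kbps = 0.160 Mbps.
MPEG-4: 38.760 Mbps × 821 s = 31822.0 Mb = 3.978 GB.
HEVC: 21.740 Mbps × 821 s = 17848.5 Mb = 2.231 GB.
Saving: 3.978 − 2.231 = 1.747 GB.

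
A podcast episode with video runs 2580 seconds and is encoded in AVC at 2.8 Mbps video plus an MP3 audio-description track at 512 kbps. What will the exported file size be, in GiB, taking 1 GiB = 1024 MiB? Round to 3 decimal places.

0.995 GiB

Audio: 512 kbps = 0.512 Mbps.
Total bitrate: 2.8 + 0.512 = 3.312 Mbps.
Stream data: 3.312 Mbps × 2580 s = 8545.0 Mb.
8,545 Mb = 1,068,120,000 bytes ÷ 1,073,741,824 = 0.9948 GiB.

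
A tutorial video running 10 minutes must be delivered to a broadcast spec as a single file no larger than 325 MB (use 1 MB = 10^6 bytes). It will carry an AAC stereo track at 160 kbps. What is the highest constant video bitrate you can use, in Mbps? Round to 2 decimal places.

4.17 Mbps

Budget: 325 MB = 2600.0 Mb.
10 min = 600 s
Total bitrate budget: 2600.0 Mb / 600 s = 4.333 Mbps.
Audio: 160 kbps = 0.160 Mbps.
Video: 4.333 − 0.160 = 4.173 Mbps.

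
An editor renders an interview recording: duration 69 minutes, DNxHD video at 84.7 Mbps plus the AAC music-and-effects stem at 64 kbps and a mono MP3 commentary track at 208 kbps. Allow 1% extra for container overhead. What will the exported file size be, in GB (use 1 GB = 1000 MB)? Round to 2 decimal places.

69 min = 4140 s
Audio total: 64 + 208 = 272 kbps = 0.272 Mbps.
Total bitrate: 84.7 + 0.272 = 84.972 Mbps.
Stream data: 84.972 Mbps × 4140 s = 351784.1 Mb.
With 1% container overhead: ×1.01.
355,302 Mb ÷ 8 = 44,413 MB → 44.41 GB.

44.41 GB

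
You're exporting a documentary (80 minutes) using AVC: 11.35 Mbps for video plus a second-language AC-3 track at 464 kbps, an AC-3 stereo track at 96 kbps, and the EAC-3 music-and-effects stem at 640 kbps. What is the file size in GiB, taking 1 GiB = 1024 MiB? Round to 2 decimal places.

80 min = 4800 s
Audio total: 464 + 96 + 640 = 1200 kbps = 1.200 Mbps.
Total bitrate: 11.35 + 1.200 = 12.550 Mbps.
Stream data: 12.550 Mbps × 4800 s = 60240.0 Mb.
60,240 Mb = 7,530,000,000 bytes ÷ 1,073,741,824 = 7.013 GiB.

7.01 GiB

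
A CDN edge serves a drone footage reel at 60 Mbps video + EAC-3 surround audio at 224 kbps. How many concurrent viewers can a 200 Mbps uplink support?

3

Audio: 224 kbps = 0.224 Mbps.
Per-viewer media rate: 60.224 Mbps.
200 Mbps = 200.0 Mbps; 200.0 / 60.224 = 3.32 → 3 viewers.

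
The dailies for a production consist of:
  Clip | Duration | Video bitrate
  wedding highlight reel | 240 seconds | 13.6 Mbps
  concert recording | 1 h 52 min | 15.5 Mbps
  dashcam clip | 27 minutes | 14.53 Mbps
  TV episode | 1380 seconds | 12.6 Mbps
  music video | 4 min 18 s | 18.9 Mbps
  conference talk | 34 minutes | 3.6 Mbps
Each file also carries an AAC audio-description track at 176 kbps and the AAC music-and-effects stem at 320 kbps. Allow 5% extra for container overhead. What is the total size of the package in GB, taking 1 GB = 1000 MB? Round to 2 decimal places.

21.87 GB

Audio total: 176 + 320 = 496 kbps = 0.496 Mbps.
wedding highlight reel: 14.096 Mbps × 240 s × 1.05 = 3552.2 Mb
concert recording: 15.996 Mbps × 6720 s × 1.05 = 112867.8 Mb
dashcam clip: 15.026 Mbps × 1620 s × 1.05 = 25559.2 Mb
TV episode: 13.096 Mbps × 1380 s × 1.05 = 18976.1 Mb
music video: 19.396 Mbps × 258 s × 1.05 = 5254.4 Mb
conference talk: 4.096 Mbps × 2040 s × 1.05 = 8773.6 Mb
Total: 174983.3 Mb = 21872.9 MB.
= 21.87 GB.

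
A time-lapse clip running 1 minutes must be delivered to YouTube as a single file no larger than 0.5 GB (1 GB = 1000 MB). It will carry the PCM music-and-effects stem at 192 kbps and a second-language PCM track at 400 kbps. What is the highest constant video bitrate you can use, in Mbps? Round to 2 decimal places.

Budget: 0.5 GB = 4000.0 Mb.
Total bitrate budget: 4000.0 Mb / 60 s = 66.667 Mbps.
Audio total: 192 + 400 = 592 kbps = 0.592 Mbps.
Video: 66.667 − 0.592 = 66.075 Mbps.

66.07 Mbps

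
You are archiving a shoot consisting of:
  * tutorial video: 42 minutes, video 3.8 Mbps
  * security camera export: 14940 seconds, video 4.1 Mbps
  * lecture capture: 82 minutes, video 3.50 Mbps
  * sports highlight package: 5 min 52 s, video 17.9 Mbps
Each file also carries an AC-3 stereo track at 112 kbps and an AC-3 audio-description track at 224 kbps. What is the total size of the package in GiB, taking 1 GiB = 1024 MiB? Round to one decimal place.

Audio total: 112 + 224 = 336 kbps = 0.336 Mbps.
tutorial video: 4.136 Mbps × 2520 s = 10422.7 Mb
security camera export: 4.436 Mbps × 14940 s = 66273.8 Mb
lecture capture: 3.836 Mbps × 4920 s = 18873.1 Mb
sports highlight package: 18.236 Mbps × 352 s = 6419.1 Mb
Total: 101988.8 Mb = 12748.6 MB.
= 11.87 GiB.

11.9 GiB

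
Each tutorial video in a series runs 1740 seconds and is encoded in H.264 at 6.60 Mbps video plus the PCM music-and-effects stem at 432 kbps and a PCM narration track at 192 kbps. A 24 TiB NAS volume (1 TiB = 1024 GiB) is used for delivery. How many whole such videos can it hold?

16794

Audio total: 432 + 192 = 624 kbps = 0.624 Mbps.
Total bitrate: 7.224 Mbps.
Per item: 7.224 Mbps × 1740 s = 12,570 Mb = 1,571 MB.
Capacity: 24 TiB = 211,106,233 Mb; 16794.77 items → 16794 complete.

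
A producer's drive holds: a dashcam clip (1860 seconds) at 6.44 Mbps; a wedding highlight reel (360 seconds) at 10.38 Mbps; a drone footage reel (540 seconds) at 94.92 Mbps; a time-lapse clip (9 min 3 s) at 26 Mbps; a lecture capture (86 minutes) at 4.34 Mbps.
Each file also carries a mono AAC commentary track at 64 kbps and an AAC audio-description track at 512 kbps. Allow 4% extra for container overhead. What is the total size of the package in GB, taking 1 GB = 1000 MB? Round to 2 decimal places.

14.09 GB

Audio total: 64 + 512 = 576 kbps = 0.576 Mbps.
dashcam clip: 7.016 Mbps × 1860 s × 1.04 = 13571.8 Mb
wedding highlight reel: 10.956 Mbps × 360 s × 1.04 = 4101.9 Mb
drone footage reel: 95.496 Mbps × 540 s × 1.04 = 53630.6 Mb
time-lapse clip: 26.576 Mbps × 543 s × 1.04 = 15008.0 Mb
lecture capture: 4.916 Mbps × 5160 s × 1.04 = 26381.2 Mb
Total: 112693.5 Mb = 14086.7 MB.
= 14.09 GB.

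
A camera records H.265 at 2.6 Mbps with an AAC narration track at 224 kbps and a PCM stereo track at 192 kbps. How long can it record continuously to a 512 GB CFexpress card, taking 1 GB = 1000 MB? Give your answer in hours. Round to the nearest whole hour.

Audio total: 224 + 192 = 416 kbps = 0.416 Mbps.
Total bitrate: 2.6 + 0.416 = 3.016 Mbps.
Capacity: 512 GB = 4,096,000 Mb.
Recording time: 4,096,000 / 3.016 = 1,358,090 s ≈ 377 hours.

377 hours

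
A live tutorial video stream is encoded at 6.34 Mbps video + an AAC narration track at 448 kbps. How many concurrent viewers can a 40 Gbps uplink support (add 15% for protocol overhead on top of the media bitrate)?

Audio: 448 kbps = 0.448 Mbps.
Per-viewer media rate: 6.788 Mbps.
On the wire with 15% overhead: 7.806 Mbps.
40 Gbps = 40,000 Mbps; 40,000 / 7.806 = 5124.13 → 5124 viewers.

5124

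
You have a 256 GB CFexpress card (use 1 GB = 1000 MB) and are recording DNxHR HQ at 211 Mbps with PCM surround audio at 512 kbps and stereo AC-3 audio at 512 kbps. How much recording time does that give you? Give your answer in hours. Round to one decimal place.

2.7 hours

Audio total: 512 + 512 = 1024 kbps = 1.024 Mbps.
Total bitrate: 211 + 1.024 = 212.024 Mbps.
Capacity: 256 GB = 2,048,000 Mb.
Recording time: 2,048,000 / 212.024 = 9,659 s ≈ 2.68 hours.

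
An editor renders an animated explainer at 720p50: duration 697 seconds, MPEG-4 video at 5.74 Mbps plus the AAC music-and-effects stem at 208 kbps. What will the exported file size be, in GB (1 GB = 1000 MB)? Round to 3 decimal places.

0.518 GB

Audio: 208 kbps = 0.208 Mbps.
Total bitrate: 5.74 + 0.208 = 5.948 Mbps.
Stream data: 5.948 Mbps × 697 s = 4145.8 Mb.
4,146 Mb ÷ 8 = 518.2 MB → 0.5182 GB.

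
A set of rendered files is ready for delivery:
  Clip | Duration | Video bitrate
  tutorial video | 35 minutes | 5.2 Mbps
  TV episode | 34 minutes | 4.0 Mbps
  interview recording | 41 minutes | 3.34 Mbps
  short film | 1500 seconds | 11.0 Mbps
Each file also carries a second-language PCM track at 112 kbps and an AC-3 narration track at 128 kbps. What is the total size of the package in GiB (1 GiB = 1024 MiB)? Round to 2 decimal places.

Audio total: 112 + 128 = 240 kbps = 0.240 Mbps.
tutorial video: 5.440 Mbps × 2100 s = 11424.0 Mb
TV episode: 4.240 Mbps × 2040 s = 8649.6 Mb
interview recording: 3.580 Mbps × 2460 s = 8806.8 Mb
short film: 11.240 Mbps × 1500 s = 16860.0 Mb
Total: 45740.4 Mb = 5717.6 MB.
= 5.325 GiB.

5.32 GiB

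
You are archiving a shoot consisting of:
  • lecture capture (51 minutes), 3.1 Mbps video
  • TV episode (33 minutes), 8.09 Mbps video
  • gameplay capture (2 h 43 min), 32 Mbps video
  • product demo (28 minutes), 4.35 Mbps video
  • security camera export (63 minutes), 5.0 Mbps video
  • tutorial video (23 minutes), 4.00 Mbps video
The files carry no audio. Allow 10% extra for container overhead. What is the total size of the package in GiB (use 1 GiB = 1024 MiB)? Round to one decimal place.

lecture capture: 3.100 Mbps × 3060 s × 1.10 = 10434.6 Mb
TV episode: 8.090 Mbps × 1980 s × 1.10 = 17620.0 Mb
gameplay capture: 32.000 Mbps × 9780 s × 1.10 = 344256.0 Mb
product demo: 4.350 Mbps × 1680 s × 1.10 = 8038.8 Mb
security camera export: 5.000 Mbps × 3780 s × 1.10 = 20790.0 Mb
tutorial video: 4.000 Mbps × 1380 s × 1.10 = 6072.0 Mb
Total: 407211.4 Mb = 50901.4 MB.
= 47.41 GiB.

47.4 GiB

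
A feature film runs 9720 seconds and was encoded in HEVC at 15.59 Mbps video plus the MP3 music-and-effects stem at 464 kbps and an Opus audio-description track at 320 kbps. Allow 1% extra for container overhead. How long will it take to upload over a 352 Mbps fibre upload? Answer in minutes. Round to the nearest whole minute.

Audio total: 464 + 320 = 784 kbps = 0.784 Mbps.
Total bitrate: 16.374 Mbps.
File: 16.374 Mbps × 9720 s = 159155.3 Mb.
With 1% container overhead: ×1.01. → 160746.8 Mb.
At 352 Mbps: 160746.8 / 352 = 456.7 s ≈ 7.61 minutes.

8 minutes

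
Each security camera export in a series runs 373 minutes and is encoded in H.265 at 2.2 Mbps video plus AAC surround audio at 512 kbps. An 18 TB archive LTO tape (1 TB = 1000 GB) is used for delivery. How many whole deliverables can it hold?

373 min = 22380 s
Audio: 512 kbps = 0.512 Mbps.
Total bitrate: 2.712 Mbps.
Per item: 2.712 Mbps × 22380 s = 60,695 Mb = 7,587 MB.
Capacity: 18 TB = 144,000,000 Mb; 2372.54 items → 2372 complete.

2372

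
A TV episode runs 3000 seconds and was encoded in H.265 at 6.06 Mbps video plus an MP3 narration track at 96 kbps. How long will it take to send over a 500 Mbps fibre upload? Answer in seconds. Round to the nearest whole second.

37 seconds

Audio: 96 kbps = 0.096 Mbps.
Total bitrate: 6.156 Mbps.
File: 6.156 Mbps × 3000 s = 18468.0 Mb.
At 500 Mbps: 18468.0 / 500 = 36.9 s ≈ 36.9 seconds.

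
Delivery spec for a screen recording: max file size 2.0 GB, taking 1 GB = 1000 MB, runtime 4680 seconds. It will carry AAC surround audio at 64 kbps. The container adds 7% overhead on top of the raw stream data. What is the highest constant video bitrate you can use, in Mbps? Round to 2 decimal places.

Budget: 2.0 GB = 16000.0 Mb.
Stream payload after overhead: 16000.0 / 1.07 = 14953.3 Mb.
Total bitrate budget: 14953.3 Mb / 4680 s = 3.195 Mbps.
Audio: 64 kbps = 0.064 Mbps.
Video: 3.195 − 0.064 = 3.131 Mbps.

3.13 Mbps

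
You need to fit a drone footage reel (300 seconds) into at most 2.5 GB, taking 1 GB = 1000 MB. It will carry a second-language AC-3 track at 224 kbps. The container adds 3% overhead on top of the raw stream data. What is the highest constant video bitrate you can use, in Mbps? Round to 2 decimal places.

Budget: 2.5 GB = 20000.0 Mb.
Stream payload after overhead: 20000.0 / 1.03 = 19417.5 Mb.
Total bitrate budget: 19417.5 Mb / 300 s = 64.725 Mbps.
Audio: 224 kbps = 0.224 Mbps.
Video: 64.725 − 0.224 = 64.501 Mbps.

64.50 Mbps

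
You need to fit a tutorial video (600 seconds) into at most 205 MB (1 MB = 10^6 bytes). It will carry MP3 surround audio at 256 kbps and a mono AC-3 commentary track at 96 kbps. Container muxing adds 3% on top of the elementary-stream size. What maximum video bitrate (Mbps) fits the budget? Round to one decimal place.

2.3 Mbps

Budget: 205 MB = 1640.0 Mb.
Stream payload after overhead: 1640.0 / 1.03 = 1592.2 Mb.
Total bitrate budget: 1592.2 Mb / 600 s = 2.654 Mbps.
Audio total: 256 + 96 = 352 kbps = 0.352 Mbps.
Video: 2.654 − 0.352 = 2.302 Mbps.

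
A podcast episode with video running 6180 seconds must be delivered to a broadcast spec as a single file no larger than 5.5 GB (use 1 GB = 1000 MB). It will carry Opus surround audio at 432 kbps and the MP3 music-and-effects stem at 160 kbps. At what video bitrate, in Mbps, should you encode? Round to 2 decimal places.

Budget: 5.5 GB = 44000.0 Mb.
Total bitrate budget: 44000.0 Mb / 6180 s = 7.120 Mbps.
Audio total: 432 + 160 = 592 kbps = 0.592 Mbps.
Video: 7.120 − 0.592 = 6.528 Mbps.

6.53 Mbps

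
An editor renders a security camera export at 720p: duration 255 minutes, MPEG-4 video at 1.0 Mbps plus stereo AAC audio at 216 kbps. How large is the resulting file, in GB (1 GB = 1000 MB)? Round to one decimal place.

2.3 GB

255 min = 15300 s
Audio: 216 kbps = 0.216 Mbps.
Total bitrate: 1.0 + 0.216 = 1.216 Mbps.
Stream data: 1.216 Mbps × 15300 s = 18604.8 Mb.
18,605 Mb ÷ 8 = 2,326 MB → 2.326 GB.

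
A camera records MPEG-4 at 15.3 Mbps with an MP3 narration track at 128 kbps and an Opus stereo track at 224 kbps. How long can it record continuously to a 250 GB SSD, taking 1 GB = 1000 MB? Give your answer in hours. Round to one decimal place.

Audio total: 128 + 224 = 352 kbps = 0.352 Mbps.
Total bitrate: 15.3 + 0.352 = 15.652 Mbps.
Capacity: 250 GB = 2,000,000 Mb.
Recording time: 2,000,000 / 15.652 = 127,779 s ≈ 35.5 hours.

35.5 hours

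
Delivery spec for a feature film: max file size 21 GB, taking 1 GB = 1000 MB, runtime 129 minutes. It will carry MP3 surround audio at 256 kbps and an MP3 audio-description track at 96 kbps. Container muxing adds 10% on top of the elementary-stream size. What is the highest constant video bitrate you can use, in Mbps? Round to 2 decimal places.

Budget: 21 GB = 168000.0 Mb.
Stream payload after overhead: 168000.0 / 1.10 = 152727.3 Mb.
129 min = 7740 s
Total bitrate budget: 152727.3 Mb / 7740 s = 19.732 Mbps.
Audio total: 256 + 96 = 352 kbps = 0.352 Mbps.
Video: 19.732 − 0.352 = 19.380 Mbps.

19.38 Mbps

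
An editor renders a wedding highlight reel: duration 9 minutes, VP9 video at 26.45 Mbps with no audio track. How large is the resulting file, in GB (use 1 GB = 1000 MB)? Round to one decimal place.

1.8 GB

9 min = 540 s
Total bitrate: 26.45 Mbps.
Stream data: 26.450 Mbps × 540 s = 14283.0 Mb.
14,283 Mb ÷ 8 = 1,785 MB → 1.785 GB.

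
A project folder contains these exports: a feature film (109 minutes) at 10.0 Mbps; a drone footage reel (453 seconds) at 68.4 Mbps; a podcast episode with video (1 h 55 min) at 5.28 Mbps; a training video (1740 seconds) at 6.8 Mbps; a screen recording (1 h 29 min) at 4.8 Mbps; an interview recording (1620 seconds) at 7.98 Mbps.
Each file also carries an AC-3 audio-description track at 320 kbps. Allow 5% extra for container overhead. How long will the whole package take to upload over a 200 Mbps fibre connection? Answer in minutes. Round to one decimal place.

16.7 minutes

Audio: 320 kbps = 0.320 Mbps.
feature film: 10.320 Mbps × 6540 s × 1.05 = 70867.4 Mb
drone footage reel: 68.720 Mbps × 453 s × 1.05 = 32686.7 Mb
podcast episode with video: 5.600 Mbps × 6900 s × 1.05 = 40572.0 Mb
training video: 7.120 Mbps × 1740 s × 1.05 = 13008.2 Mb
screen recording: 5.120 Mbps × 5340 s × 1.05 = 28707.8 Mb
interview recording: 8.300 Mbps × 1620 s × 1.05 = 14118.3 Mb
Total: 199960.5 Mb = 24995.1 MB.
At 200 Mbps: 199960.5 / 200 = 1000 s ≈ 16.7 minutes.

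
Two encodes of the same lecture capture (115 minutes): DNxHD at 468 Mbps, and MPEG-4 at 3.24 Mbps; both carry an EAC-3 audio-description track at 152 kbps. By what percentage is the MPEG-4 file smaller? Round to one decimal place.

115 min = 6900 s
Audio: 152 kbps = 0.152 Mbps.
DNxHD: 468.152 Mbps × 6900 s = 3230248.8 Mb = 376.050 GiB.
MPEG-4: 3.392 Mbps × 6900 s = 23404.8 Mb = 2.725 GiB.
Reduction: (1 − 2.725/376.050) × 100 = 99.28%.

99.3%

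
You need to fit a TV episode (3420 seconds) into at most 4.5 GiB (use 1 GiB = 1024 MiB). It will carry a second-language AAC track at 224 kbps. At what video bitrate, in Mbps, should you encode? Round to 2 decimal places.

Budget: 4.5 GiB = 38654.7 Mb.
Total bitrate budget: 38654.7 Mb / 3420 s = 11.303 Mbps.
Audio: 224 kbps = 0.224 Mbps.
Video: 11.303 − 0.224 = 11.079 Mbps.

11.08 Mbps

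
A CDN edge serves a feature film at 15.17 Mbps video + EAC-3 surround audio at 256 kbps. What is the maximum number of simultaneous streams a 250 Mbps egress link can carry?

Audio: 256 kbps = 0.256 Mbps.
Per-viewer media rate: 15.426 Mbps.
250 Mbps = 250.0 Mbps; 250.0 / 15.426 = 16.21 → 16 viewers.

16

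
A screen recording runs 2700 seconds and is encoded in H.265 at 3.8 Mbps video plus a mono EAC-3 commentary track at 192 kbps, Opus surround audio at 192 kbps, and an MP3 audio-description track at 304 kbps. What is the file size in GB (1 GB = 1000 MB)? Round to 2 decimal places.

Audio total: 192 + 192 + 304 = 688 kbps = 0.688 Mbps.
Total bitrate: 3.8 + 0.688 = 4.488 Mbps.
Stream data: 4.488 Mbps × 2700 s = 12117.6 Mb.
12,118 Mb ÷ 8 = 1,515 MB → 1.515 GB.

1.51 GB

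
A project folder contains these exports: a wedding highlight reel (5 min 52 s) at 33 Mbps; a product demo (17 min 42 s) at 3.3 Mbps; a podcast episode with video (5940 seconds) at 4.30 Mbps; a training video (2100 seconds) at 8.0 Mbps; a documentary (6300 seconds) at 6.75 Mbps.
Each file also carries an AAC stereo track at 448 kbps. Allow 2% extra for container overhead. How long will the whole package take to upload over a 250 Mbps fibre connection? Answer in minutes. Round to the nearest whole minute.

Audio: 448 kbps = 0.448 Mbps.
wedding highlight reel: 33.448 Mbps × 352 s × 1.02 = 12009.2 Mb
product demo: 3.748 Mbps × 1062 s × 1.02 = 4060.0 Mb
podcast episode with video: 4.748 Mbps × 5940 s × 1.02 = 28767.2 Mb
training video: 8.448 Mbps × 2100 s × 1.02 = 18095.6 Mb
documentary: 7.198 Mbps × 6300 s × 1.02 = 46254.3 Mb
Total: 109186.3 Mb = 13648.3 MB.
At 250 Mbps: 109186.3 / 250 = 437 s ≈ 7.28 minutes.

7 minutes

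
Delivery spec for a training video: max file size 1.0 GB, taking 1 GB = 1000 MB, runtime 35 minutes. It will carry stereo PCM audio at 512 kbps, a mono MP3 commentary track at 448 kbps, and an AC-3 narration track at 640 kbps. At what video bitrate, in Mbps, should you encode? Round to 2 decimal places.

Budget: 1.0 GB = 8000.0 Mb.
35 min = 2100 s
Total bitrate budget: 8000.0 Mb / 2100 s = 3.810 Mbps.
Audio total: 512 + 448 + 640 = 1600 kbps = 1.600 Mbps.
Video: 3.810 − 1.600 = 2.210 Mbps.

2.21 Mbps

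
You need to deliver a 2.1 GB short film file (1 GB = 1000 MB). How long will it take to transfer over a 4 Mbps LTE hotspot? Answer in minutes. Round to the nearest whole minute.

70 minutes

File: 2.1 GB = 16800.0 Mb.
At 4 Mbps: 16800.0 / 4 = 4200.0 s ≈ 70 minutes.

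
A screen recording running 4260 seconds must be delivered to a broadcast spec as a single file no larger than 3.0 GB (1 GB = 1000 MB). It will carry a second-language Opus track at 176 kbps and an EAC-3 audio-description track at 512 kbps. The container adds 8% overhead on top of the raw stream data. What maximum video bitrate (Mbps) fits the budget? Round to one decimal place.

4.5 Mbps

Budget: 3.0 GB = 24000.0 Mb.
Stream payload after overhead: 24000.0 / 1.08 = 22222.2 Mb.
Total bitrate budget: 22222.2 Mb / 4260 s = 5.216 Mbps.
Audio total: 176 + 512 = 688 kbps = 0.688 Mbps.
Video: 5.216 − 0.688 = 4.528 Mbps.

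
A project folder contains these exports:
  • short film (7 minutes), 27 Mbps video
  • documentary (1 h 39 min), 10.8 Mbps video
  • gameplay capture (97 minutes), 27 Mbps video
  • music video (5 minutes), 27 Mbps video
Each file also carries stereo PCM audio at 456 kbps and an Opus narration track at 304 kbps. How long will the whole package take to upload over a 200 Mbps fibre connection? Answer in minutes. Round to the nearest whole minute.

21 minutes

Audio total: 456 + 304 = 760 kbps = 0.760 Mbps.
short film: 27.760 Mbps × 420 s = 11659.2 Mb
documentary: 11.560 Mbps × 5940 s = 68666.4 Mb
gameplay capture: 27.760 Mbps × 5820 s = 161563.2 Mb
music video: 27.760 Mbps × 300 s = 8328.0 Mb
Total: 250216.8 Mb = 31277.1 MB.
At 200 Mbps: 250216.8 / 200 = 1251 s ≈ 20.9 minutes.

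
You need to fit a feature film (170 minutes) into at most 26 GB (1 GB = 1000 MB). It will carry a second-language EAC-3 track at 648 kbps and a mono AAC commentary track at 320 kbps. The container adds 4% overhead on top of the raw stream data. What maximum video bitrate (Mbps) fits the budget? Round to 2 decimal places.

18.64 Mbps

Budget: 26 GB = 208000.0 Mb.
Stream payload after overhead: 208000.0 / 1.04 = 200000.0 Mb.
170 min = 10200 s
Total bitrate budget: 200000.0 Mb / 10200 s = 19.608 Mbps.
Audio total: 648 + 320 = 968 kbps = 0.968 Mbps.
Video: 19.608 − 0.968 = 18.640 Mbps.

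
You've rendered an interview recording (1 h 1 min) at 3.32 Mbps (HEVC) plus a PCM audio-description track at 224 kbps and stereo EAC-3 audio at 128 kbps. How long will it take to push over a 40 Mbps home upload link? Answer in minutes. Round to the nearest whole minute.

6 minutes

1 h 1 min = 61 min = 3660 s
Audio total: 224 + 128 = 352 kbps = 0.352 Mbps.
Total bitrate: 3.672 Mbps.
File: 3.672 Mbps × 3660 s = 13439.5 Mb.
At 40 Mbps: 13439.5 / 40 = 336.0 s ≈ 5.6 minutes.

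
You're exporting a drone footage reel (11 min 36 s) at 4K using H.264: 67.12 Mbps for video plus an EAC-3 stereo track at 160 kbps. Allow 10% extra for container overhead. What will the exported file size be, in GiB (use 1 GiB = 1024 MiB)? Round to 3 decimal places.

5.997 GiB

11 min 36 s = 696 s
Audio: 160 kbps = 0.160 Mbps.
Total bitrate: 67.12 + 0.160 = 67.280 Mbps.
Stream data: 67.280 Mbps × 696 s = 46826.9 Mb.
With 10% container overhead: ×1.10.
51,510 Mb = 6,438,696,000 bytes ÷ 1,073,741,824 = 5.997 GiB.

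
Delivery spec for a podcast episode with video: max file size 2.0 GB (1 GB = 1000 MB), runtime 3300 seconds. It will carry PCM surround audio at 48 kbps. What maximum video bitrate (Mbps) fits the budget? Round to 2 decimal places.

Budget: 2.0 GB = 16000.0 Mb.
Total bitrate budget: 16000.0 Mb / 3300 s = 4.848 Mbps.
Audio: 48 kbps = 0.048 Mbps.
Video: 4.848 − 0.048 = 4.800 Mbps.

4.80 Mbps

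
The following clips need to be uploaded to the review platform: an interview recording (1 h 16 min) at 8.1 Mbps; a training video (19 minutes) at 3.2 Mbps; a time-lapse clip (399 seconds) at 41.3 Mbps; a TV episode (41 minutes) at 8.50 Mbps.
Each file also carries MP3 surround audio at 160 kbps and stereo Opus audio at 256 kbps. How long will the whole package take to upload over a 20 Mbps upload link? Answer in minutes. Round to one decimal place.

67.9 minutes

Audio total: 160 + 256 = 416 kbps = 0.416 Mbps.
interview recording: 8.516 Mbps × 4560 s = 38833.0 Mb
training video: 3.616 Mbps × 1140 s = 4122.2 Mb
time-lapse clip: 41.716 Mbps × 399 s = 16644.7 Mb
TV episode: 8.916 Mbps × 2460 s = 21933.4 Mb
Total: 81533.2 Mb = 10191.7 MB.
At 20 Mbps: 81533.2 / 20 = 4077 s ≈ 67.9 minutes.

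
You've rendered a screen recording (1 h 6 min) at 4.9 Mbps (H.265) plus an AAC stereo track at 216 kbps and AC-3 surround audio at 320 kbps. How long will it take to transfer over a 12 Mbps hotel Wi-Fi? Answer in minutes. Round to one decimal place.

29.9 minutes

1 h 6 min = 66 min = 3960 s
Audio total: 216 + 320 = 536 kbps = 0.536 Mbps.
Total bitrate: 5.436 Mbps.
File: 5.436 Mbps × 3960 s = 21526.6 Mb.
At 12 Mbps: 21526.6 / 12 = 1793.9 s ≈ 29.9 minutes.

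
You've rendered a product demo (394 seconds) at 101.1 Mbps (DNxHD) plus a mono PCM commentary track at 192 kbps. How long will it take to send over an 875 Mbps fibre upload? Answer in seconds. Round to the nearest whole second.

Audio: 192 kbps = 0.192 Mbps.
Total bitrate: 101.292 Mbps.
File: 101.292 Mbps × 394 s = 39909.0 Mb.
At 875 Mbps: 39909.0 / 875 = 45.6 s ≈ 45.6 seconds.

46 seconds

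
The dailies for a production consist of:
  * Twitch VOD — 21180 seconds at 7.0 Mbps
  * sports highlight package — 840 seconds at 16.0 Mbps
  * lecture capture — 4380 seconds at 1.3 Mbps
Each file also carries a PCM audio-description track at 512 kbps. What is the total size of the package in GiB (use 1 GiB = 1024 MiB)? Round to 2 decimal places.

Audio: 512 kbps = 0.512 Mbps.
Twitch VOD: 7.512 Mbps × 21180 s = 159104.2 Mb
sports highlight package: 16.512 Mbps × 840 s = 13870.1 Mb
lecture capture: 1.812 Mbps × 4380 s = 7936.6 Mb
Total: 180910.8 Mb = 22613.8 MB.
= 21.06 GiB.

21.06 GiB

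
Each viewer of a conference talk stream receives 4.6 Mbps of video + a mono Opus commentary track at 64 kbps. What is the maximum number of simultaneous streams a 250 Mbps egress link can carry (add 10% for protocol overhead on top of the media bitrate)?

Audio: 64 kbps = 0.064 Mbps.
Per-viewer media rate: 4.664 Mbps.
On the wire with 10% overhead: 5.130 Mbps.
250 Mbps = 250.0 Mbps; 250.0 / 5.130 = 48.73 → 48 viewers.

48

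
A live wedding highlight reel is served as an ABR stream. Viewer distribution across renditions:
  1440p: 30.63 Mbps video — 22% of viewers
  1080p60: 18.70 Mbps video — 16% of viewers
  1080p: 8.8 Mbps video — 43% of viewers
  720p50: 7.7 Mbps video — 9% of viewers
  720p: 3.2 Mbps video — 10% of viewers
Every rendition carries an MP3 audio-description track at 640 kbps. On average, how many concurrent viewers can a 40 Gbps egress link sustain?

Audio: 640 kbps = 0.640 Mbps.
Average per-viewer bitrate: 0.22×31.270 + 0.16×19.340 + 0.43×9.440 + 0.09×8.340 + 0.10×3.840 = 15.168 Mbps.
40 Gbps = 40,000 Mbps; 40,000 / 15.168 = 2637.20 → 2637.

2637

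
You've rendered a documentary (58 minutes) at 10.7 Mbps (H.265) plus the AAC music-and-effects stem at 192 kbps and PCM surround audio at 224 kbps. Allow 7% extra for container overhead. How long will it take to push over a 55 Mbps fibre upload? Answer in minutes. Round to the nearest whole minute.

58 min = 3480 s
Audio total: 192 + 224 = 416 kbps = 0.416 Mbps.
Total bitrate: 11.116 Mbps.
File: 11.116 Mbps × 3480 s = 38683.7 Mb.
With 7% container overhead: ×1.07. → 41391.5 Mb.
At 55 Mbps: 41391.5 / 55 = 752.6 s ≈ 12.5 minutes.

13 minutes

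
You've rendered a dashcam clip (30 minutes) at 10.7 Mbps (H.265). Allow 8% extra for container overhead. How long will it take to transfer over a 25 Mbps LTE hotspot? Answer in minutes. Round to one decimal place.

30 min = 1800 s
File: 10.700 Mbps × 1800 s = 19260.0 Mb.
With 8% container overhead: ×1.08. → 20800.8 Mb.
At 25 Mbps: 20800.8 / 25 = 832.0 s ≈ 13.9 minutes.

13.9 minutes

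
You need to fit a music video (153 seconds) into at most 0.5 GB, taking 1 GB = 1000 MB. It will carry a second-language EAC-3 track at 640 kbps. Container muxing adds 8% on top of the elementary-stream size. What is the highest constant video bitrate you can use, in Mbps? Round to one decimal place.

Budget: 0.5 GB = 4000.0 Mb.
Stream payload after overhead: 4000.0 / 1.08 = 3703.7 Mb.
Total bitrate budget: 3703.7 Mb / 153 s = 24.207 Mbps.
Audio: 640 kbps = 0.640 Mbps.
Video: 24.207 − 0.640 = 23.567 Mbps.

23.6 Mbps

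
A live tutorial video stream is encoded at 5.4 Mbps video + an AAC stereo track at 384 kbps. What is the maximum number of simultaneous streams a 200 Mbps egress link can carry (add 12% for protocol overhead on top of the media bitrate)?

30

Audio: 384 kbps = 0.384 Mbps.
Per-viewer media rate: 5.784 Mbps.
On the wire with 12% overhead: 6.478 Mbps.
200 Mbps = 200.0 Mbps; 200.0 / 6.478 = 30.87 → 30 viewers.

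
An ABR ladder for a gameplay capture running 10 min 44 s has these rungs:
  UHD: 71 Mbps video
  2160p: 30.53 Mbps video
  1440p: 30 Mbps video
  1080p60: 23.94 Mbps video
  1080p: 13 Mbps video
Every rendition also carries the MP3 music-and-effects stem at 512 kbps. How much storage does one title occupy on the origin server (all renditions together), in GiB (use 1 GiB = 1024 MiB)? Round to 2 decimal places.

10 min 44 s = 644 s
Audio: 512 kbps = 0.512 Mbps.
Sum of rendition bitrates: (71+0.512) + (30.53+0.512) + (30+0.512) + (23.94+0.512) + (13+0.512) = 171.030 Mbps.
× 644 s = 110,143 Mb = 13,768 MB = 12.82 GiB.

12.82 GiB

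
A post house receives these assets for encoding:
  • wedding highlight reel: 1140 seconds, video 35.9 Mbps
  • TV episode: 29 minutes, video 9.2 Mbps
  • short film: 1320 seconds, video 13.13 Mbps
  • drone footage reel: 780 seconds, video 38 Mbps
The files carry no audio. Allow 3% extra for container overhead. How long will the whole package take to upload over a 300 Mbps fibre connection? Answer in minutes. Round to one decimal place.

5.9 minutes

wedding highlight reel: 35.900 Mbps × 1140 s × 1.03 = 42153.8 Mb
TV episode: 9.200 Mbps × 1740 s × 1.03 = 16488.2 Mb
short film: 13.130 Mbps × 1320 s × 1.03 = 17851.5 Mb
drone footage reel: 38.000 Mbps × 780 s × 1.03 = 30529.2 Mb
Total: 107022.8 Mb = 13377.8 MB.
At 300 Mbps: 107022.8 / 300 = 357 s ≈ 5.95 minutes.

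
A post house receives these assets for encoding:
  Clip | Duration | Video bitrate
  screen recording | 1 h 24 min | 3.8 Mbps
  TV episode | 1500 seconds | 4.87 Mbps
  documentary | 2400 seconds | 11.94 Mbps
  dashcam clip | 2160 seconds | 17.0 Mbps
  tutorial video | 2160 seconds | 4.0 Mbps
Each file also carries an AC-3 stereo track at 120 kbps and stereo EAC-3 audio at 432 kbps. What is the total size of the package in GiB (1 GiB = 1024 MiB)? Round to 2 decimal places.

12.55 GiB

Audio total: 120 + 432 = 552 kbps = 0.552 Mbps.
screen recording: 4.352 Mbps × 5040 s = 21934.1 Mb
TV episode: 5.422 Mbps × 1500 s = 8133.0 Mb
documentary: 12.492 Mbps × 2400 s = 29980.8 Mb
dashcam clip: 17.552 Mbps × 2160 s = 37912.3 Mb
tutorial video: 4.552 Mbps × 2160 s = 9832.3 Mb
Total: 107792.5 Mb = 13474.1 MB.
= 12.55 GiB.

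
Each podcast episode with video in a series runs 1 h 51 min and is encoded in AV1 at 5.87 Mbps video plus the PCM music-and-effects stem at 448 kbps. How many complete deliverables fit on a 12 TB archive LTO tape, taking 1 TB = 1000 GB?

1 h 51 min = 111 min = 6660 s
Audio: 448 kbps = 0.448 Mbps.
Total bitrate: 6.318 Mbps.
Per item: 6.318 Mbps × 6660 s = 42,078 Mb = 5,260 MB.
Capacity: 12 TB = 96,000,000 Mb; 2281.48 items → 2281 complete.

2281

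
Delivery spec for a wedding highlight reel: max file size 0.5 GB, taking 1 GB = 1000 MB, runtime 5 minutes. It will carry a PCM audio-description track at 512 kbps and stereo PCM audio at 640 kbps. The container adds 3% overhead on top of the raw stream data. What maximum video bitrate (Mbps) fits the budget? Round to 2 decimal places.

11.79 Mbps

Budget: 0.5 GB = 4000.0 Mb.
Stream payload after overhead: 4000.0 / 1.03 = 3883.5 Mb.
5 min = 300 s
Total bitrate budget: 3883.5 Mb / 300 s = 12.945 Mbps.
Audio total: 512 + 640 = 1152 kbps = 1.152 Mbps.
Video: 12.945 − 1.152 = 11.793 Mbps.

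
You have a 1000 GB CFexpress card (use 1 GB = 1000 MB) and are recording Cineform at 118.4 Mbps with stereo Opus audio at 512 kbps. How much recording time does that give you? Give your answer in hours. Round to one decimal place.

Audio: 512 kbps = 0.512 Mbps.
Total bitrate: 118.4 + 0.512 = 118.912 Mbps.
Capacity: 1000 GB = 8,000,000 Mb.
Recording time: 8,000,000 / 118.912 = 67,277 s ≈ 18.7 hours.

18.7 hours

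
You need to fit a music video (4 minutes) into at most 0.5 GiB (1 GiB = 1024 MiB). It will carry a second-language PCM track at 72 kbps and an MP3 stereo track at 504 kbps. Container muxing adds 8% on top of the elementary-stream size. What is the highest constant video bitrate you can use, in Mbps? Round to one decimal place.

Budget: 0.5 GiB = 4295.0 Mb.
Stream payload after overhead: 4295.0 / 1.08 = 3976.8 Mb.
4 min = 240 s
Total bitrate budget: 3976.8 Mb / 240 s = 16.570 Mbps.
Audio total: 72 + 504 = 576 kbps = 0.576 Mbps.
Video: 16.570 − 0.576 = 15.994 Mbps.

16.0 Mbps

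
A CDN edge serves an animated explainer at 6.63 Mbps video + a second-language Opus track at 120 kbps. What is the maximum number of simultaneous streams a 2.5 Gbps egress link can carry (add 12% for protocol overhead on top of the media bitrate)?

Audio: 120 kbps = 0.120 Mbps.
Per-viewer media rate: 6.750 Mbps.
On the wire with 12% overhead: 7.560 Mbps.
2.5 Gbps = 2,500 Mbps; 2,500 / 7.560 = 330.69 → 330 viewers.

330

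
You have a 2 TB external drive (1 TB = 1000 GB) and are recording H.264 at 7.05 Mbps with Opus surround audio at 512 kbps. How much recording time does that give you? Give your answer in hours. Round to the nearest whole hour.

588 hours

Audio: 512 kbps = 0.512 Mbps.
Total bitrate: 7.05 + 0.512 = 7.562 Mbps.
Capacity: 2 TB = 16,000,000 Mb.
Recording time: 16,000,000 / 7.562 = 2,115,842 s ≈ 588 hours.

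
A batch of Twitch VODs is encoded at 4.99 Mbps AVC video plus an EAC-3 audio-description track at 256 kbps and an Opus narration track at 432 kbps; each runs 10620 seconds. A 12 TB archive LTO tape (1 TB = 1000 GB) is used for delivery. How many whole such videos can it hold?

Audio total: 256 + 432 = 688 kbps = 0.688 Mbps.
Total bitrate: 5.678 Mbps.
Per item: 5.678 Mbps × 10620 s = 60,300 Mb = 7,538 MB.
Capacity: 12 TB = 96,000,000 Mb; 1592.03 items → 1592 complete.

1592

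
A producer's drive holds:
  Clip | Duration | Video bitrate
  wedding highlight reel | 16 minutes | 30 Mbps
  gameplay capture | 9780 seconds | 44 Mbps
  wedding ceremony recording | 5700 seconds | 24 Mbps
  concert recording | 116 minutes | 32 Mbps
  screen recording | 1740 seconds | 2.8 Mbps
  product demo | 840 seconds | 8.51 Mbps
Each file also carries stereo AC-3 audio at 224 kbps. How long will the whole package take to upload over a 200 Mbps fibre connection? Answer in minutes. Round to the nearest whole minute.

Audio: 224 kbps = 0.224 Mbps.
wedding highlight reel: 30.224 Mbps × 960 s = 29015.0 Mb
gameplay capture: 44.224 Mbps × 9780 s = 432510.7 Mb
wedding ceremony recording: 24.224 Mbps × 5700 s = 138076.8 Mb
concert recording: 32.224 Mbps × 6960 s = 224279.0 Mb
screen recording: 3.024 Mbps × 1740 s = 5261.8 Mb
product demo: 8.734 Mbps × 840 s = 7336.6 Mb
Total: 836479.9 Mb = 104560.0 MB.
At 200 Mbps: 836479.9 / 200 = 4182 s ≈ 69.7 minutes.

70 minutes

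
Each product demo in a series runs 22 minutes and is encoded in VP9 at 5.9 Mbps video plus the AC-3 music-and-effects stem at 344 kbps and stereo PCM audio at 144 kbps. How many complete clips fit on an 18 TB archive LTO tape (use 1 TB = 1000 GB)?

22 min = 1320 s
Audio total: 344 + 144 = 488 kbps = 0.488 Mbps.
Total bitrate: 6.388 Mbps.
Per item: 6.388 Mbps × 1320 s = 8,432 Mb = 1,054 MB.
Capacity: 18 TB = 144,000,000 Mb; 17077.47 items → 17077 complete.

17077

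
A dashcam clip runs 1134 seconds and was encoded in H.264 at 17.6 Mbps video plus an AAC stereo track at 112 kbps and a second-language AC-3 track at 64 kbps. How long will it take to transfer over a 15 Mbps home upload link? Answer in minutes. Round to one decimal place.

Audio total: 112 + 64 = 176 kbps = 0.176 Mbps.
Total bitrate: 17.776 Mbps.
File: 17.776 Mbps × 1134 s = 20158.0 Mb.
At 15 Mbps: 20158.0 / 15 = 1343.9 s ≈ 22.4 minutes.

22.4 minutes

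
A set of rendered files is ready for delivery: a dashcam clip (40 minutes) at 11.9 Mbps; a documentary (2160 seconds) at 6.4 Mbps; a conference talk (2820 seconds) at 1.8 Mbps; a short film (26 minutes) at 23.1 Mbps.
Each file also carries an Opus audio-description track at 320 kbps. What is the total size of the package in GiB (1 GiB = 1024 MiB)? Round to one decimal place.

10.1 GiB

Audio: 320 kbps = 0.320 Mbps.
dashcam clip: 12.220 Mbps × 2400 s = 29328.0 Mb
documentary: 6.720 Mbps × 2160 s = 14515.2 Mb
conference talk: 2.120 Mbps × 2820 s = 5978.4 Mb
short film: 23.420 Mbps × 1560 s = 36535.2 Mb
Total: 86356.8 Mb = 10794.6 MB.
= 10.05 GiB.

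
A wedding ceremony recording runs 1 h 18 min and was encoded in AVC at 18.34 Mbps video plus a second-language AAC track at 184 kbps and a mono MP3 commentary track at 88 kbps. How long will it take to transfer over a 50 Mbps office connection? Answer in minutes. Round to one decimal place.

29.0 minutes

1 h 18 min = 78 min = 4680 s
Audio total: 184 + 88 = 272 kbps = 0.272 Mbps.
Total bitrate: 18.612 Mbps.
File: 18.612 Mbps × 4680 s = 87104.2 Mb.
At 50 Mbps: 87104.2 / 50 = 1742.1 s ≈ 29 minutes.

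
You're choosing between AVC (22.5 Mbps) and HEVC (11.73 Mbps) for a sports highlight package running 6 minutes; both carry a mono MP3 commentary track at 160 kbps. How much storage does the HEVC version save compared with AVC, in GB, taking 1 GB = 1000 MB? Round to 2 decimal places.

6 min = 360 s
Audio: 160 kbps = 0.160 Mbps.
AVC: 22.660 Mbps × 360 s = 8157.6 Mb = 1.020 GB.
HEVC: 11.890 Mbps × 360 s = 4280.4 Mb = 0.535 GB.
Saving: 1.020 − 0.535 = 0.485 GB.

0.48 GB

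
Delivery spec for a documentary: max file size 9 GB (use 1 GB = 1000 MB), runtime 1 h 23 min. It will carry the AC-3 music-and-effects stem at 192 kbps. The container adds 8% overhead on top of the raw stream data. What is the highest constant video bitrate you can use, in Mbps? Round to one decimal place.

Budget: 9 GB = 72000.0 Mb.
Stream payload after overhead: 72000.0 / 1.08 = 66666.7 Mb.
1 h 23 min = 83 min = 4980 s
Total bitrate budget: 66666.7 Mb / 4980 s = 13.387 Mbps.
Audio: 192 kbps = 0.192 Mbps.
Video: 13.387 − 0.192 = 13.195 Mbps.

13.2 Mbps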